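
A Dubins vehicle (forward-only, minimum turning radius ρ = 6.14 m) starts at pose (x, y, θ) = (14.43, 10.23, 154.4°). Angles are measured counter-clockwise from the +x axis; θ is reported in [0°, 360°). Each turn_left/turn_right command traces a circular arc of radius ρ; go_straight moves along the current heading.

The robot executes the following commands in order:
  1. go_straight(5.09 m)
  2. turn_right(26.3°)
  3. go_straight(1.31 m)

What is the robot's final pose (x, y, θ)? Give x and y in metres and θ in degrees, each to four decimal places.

(6.8526, 15.2089, 128.1000°)

set_pose: (x, y, θ) = (14.4300, 10.2300, 154.4000°), ρ = 6.14
go_straight(5.09): x += 5.09·cos θ, y += 5.09·sin θ → (9.8397, 12.4293, 154.4000°)
turn_right(26.3°): centre at ρ to the right, rotate −26.3° → (7.6609, 14.1780, 128.1000°)
go_straight(1.31): x += 1.31·cos θ, y += 1.31·sin θ → (6.8526, 15.2089, 128.1000°)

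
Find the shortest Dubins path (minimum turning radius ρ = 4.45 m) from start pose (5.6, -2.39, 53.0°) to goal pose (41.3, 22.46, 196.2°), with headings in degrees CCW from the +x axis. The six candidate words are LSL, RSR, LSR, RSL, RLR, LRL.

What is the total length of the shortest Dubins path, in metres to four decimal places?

55.6054 m

Let ψ = atan2(Δy, Δx) = atan2(24.85, 35.70) = 34.8409° be the start→goal bearing.
Normalize: d = |goal − start| / ρ = 43.497270/4.45 = 9.774667, α = (θ_start − ψ) mod 360° = 18.1591° = 0.316935 rad, β = (θ_goal − ψ) mod 360° = 161.3591° = 2.816247 rad.
Common terms: sin α = 0.311656, cos α = 0.950195, sin β = 0.319637, cos β = -0.947540, cos(α−β) = -0.800731, d² = 95.544123. Work in radians in the unit-radius frame; every candidate has L = ρ·(t + p + q).
LSL: p² = 2 + d² − 2cos(α−β) + 2d(sin α − sin β) = 98.989572; p = √p² = 9.949350; φ = atan2(cos β − cos α, d + sin α − sin β) = -0.191916 rad; t = (φ − α) mod 2π = 5.774334 rad, q = (β − φ) mod 2π = 3.008162 rad → L = 4.45·(5.774334 + 9.949350 + 3.008162) = 4.45·18.731847 = 83.356720 m
RSR: p² = 2 + d² − 2cos(α−β) + 2d(sin β − sin α) = 99.301600; p = √p² = 9.965019; φ = atan2(cos α − cos β, d − sin α + sin β) = 0.191610 rad; t = (α − φ) mod 2π = 0.125325 rad, q = (φ − β) mod 2π = 3.658549 rad → L = 4.45·(0.125325 + 9.965019 + 3.658549) = 4.45·13.748893 = 61.182572 m
LSR: p² = d² − 2 + 2cos(α−β) + 2d(sin α + sin β) = 104.284009; p = √p² = 10.211954; φ = atan2(−cos α − cos β, d + sin α + sin β) − atan2(−2, p) = 0.193146 rad; t = (φ − α) mod 2π = 6.159396 rad, q = (φ − β) mod 2π = 3.660084 rad → L = 4.45·(6.159396 + 10.211954 + 3.660084) = 4.45·20.031434 = 89.139883 m
RSL: p² = d² − 2 + 2cos(α−β) − 2d(sin α + sin β) = 79.601312; p = √p² = 8.921957; φ = atan2(cos α + cos β, d − sin α − sin β) − atan2(2, p) = -0.220230 rad; t = (α − φ) mod 2π = 0.537166 rad, q = (β − φ) mod 2π = 3.036477 rad → L = 4.45·(0.537166 + 8.921957 + 3.036477) = 4.45·12.495599 = 55.605417 m
RLR: c = (6 − d² + 2cos(α−β) + 2d(sin α − sin β))/8 = -11.412700, |c| > 1 → infeasible
LRL: c = (6 − d² + 2cos(α−β) − 2d(sin α − sin β))/8 = -11.373696, |c| > 1 → infeasible
Shortest: RSL with L = 55.605417 m ≈ 55.6054 m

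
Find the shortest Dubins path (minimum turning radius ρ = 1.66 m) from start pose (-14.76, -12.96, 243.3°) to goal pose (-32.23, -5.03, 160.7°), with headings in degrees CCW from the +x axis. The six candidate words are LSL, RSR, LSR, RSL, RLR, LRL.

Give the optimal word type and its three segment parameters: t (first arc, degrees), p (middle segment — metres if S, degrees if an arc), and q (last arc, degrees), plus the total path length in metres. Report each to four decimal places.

RSL: t = 93.0225°, p = 17.1453 m, q = 10.4225°, L = 20.1423 m

Let ψ = atan2(Δy, Δx) = atan2(7.93, -17.47) = 155.5857° be the start→goal bearing.
Normalize: d = |goal − start| / ρ = 19.185562/1.66 = 11.557568, α = (θ_start − ψ) mod 360° = 87.7143° = 1.530903 rad, β = (θ_goal − ψ) mod 360° = 5.1143° = 0.089261 rad.
Common terms: sin α = 0.999204, cos α = 0.039882, sin β = 0.089143, cos β = 0.996019, cos(α−β) = 0.128796, d² = 133.577370. Work in radians in the unit-radius frame; every candidate has L = ρ·(t + p + q).
LSL: p² = 2 + d² − 2cos(α−β) + 2d(sin α − sin β) = 156.355975; p = √p² = 12.504238; φ = atan2(cos β − cos α, d + sin α − sin β) = 0.076540 rad; t = (φ − α) mod 2π = 4.828822 rad, q = (β − φ) mod 2π = 0.012722 rad → L = 1.66·(4.828822 + 12.504238 + 0.012722) = 1.66·17.345782 = 28.793997 m
RSR: p² = 2 + d² − 2cos(α−β) + 2d(sin β − sin α) = 114.283582; p = √p² = 10.690350; φ = atan2(cos α − cos β, d − sin α + sin β) = -0.089559 rad; t = (α − φ) mod 2π = 1.620462 rad, q = (φ − β) mod 2π = 6.104365 rad → L = 1.66·(1.620462 + 10.690350 + 6.104365) = 1.66·18.415177 = 30.569194 m
LSR: p² = d² − 2 + 2cos(α−β) + 2d(sin α + sin β) = 156.992254; p = √p² = 12.529655; φ = atan2(−cos α − cos β, d + sin α + sin β) − atan2(−2, p) = 0.076553 rad; t = (φ − α) mod 2π = 4.828835 rad, q = (φ − β) mod 2π = 6.270477 rad → L = 1.66·(4.828835 + 12.529655 + 6.270477) = 1.66·23.628966 = 39.224084 m
RSL: p² = d² − 2 + 2cos(α−β) − 2d(sin α + sin β) = 106.677668; p = √p² = 10.328488; φ = atan2(cos α + cos β, d − sin α − sin β) − atan2(2, p) = -0.092646 rad; t = (α − φ) mod 2π = 1.623549 rad, q = (β − φ) mod 2π = 0.181907 rad → L = 1.66·(1.623549 + 10.328488 + 0.181907) = 1.66·12.133944 = 20.142347 m
RLR: c = (6 − d² + 2cos(α−β) + 2d(sin α − sin β))/8 = -13.285448, |c| > 1 → infeasible
LRL: c = (6 − d² + 2cos(α−β) − 2d(sin α − sin β))/8 = -18.544497, |c| > 1 → infeasible
Shortest: RSL with L = 20.142347 m ≈ 20.1423 m
Convert RSL to answer units (arcs ×180/π): t = 1.623549·180/π = 93.0225°, p = ρ·p = 1.66·10.328488 = 17.1453 m, q = 0.181907·180/π = 10.4225°, L = 20.1423 m.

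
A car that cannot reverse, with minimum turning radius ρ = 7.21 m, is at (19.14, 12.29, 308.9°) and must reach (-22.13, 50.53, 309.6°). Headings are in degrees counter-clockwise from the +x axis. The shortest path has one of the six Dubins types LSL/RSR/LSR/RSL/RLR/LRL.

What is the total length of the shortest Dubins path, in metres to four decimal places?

Let ψ = atan2(Δy, Δx) = atan2(38.24, -41.27) = 137.1824° be the start→goal bearing.
Normalize: d = |goal − start| / ρ = 56.262870/7.21 = 7.803449, α = (θ_start − ψ) mod 360° = 171.7176° = 2.997038 rad, β = (θ_goal − ψ) mod 360° = 172.4176° = 3.009255 rad.
Common terms: sin α = 0.144052, cos α = -0.989570, sin β = 0.131952, cos β = -0.991256, cos(α−β) = 0.999925, d² = 60.893821. Work in radians in the unit-radius frame; every candidate has L = ρ·(t + p + q).
LSL: p² = 2 + d² − 2cos(α−β) + 2d(sin α − sin β) = 61.082819; p = √p² = 7.815550; φ = atan2(cos β − cos α, d + sin α − sin β) = -0.000216 rad; t = (φ − α) mod 2π = 3.285932 rad, q = (β − φ) mod 2π = 3.009471 rad → L = 7.21·(3.285932 + 7.815550 + 3.009471) = 7.21·14.110952 = 101.739967 m
RSR: p² = 2 + d² − 2cos(α−β) + 2d(sin β − sin α) = 60.705122; p = √p² = 7.791349; φ = atan2(cos α − cos β, d − sin α + sin β) = 0.000216 rad; t = (α − φ) mod 2π = 2.996821 rad, q = (φ − β) mod 2π = 3.274147 rad → L = 7.21·(2.996821 + 7.791349 + 3.274147) = 7.21·14.062317 = 101.389307 m
LSR: p² = d² − 2 + 2cos(α−β) + 2d(sin α + sin β) = 65.201238; p = √p² = 8.074728; φ = atan2(−cos α − cos β, d + sin α + sin β) − atan2(−2, p) = 0.483226 rad; t = (φ − α) mod 2π = 3.769374 rad, q = (φ − β) mod 2π = 3.757156 rad → L = 7.21·(3.769374 + 8.074728 + 3.757156) = 7.21·15.601259 = 112.485074 m
RSL: p² = d² − 2 + 2cos(α−β) − 2d(sin α + sin β) = 56.586106; p = √p² = 7.522374; φ = atan2(cos α + cos β, d − sin α − sin β) − atan2(2, p) = -0.517175 rad; t = (α − φ) mod 2π = 3.514213 rad, q = (β − φ) mod 2π = 3.526430 rad → L = 7.21·(3.514213 + 7.522374 + 3.526430) = 7.21·14.563017 = 104.999354 m
RLR: c = (6 − d² + 2cos(α−β) + 2d(sin α − sin β))/8 = -6.588140, |c| > 1 → infeasible
LRL: c = (6 − d² + 2cos(α−β) − 2d(sin α − sin β))/8 = -6.635352, |c| > 1 → infeasible
Shortest: RSR with L = 101.389307 m ≈ 101.3893 m

101.3893 m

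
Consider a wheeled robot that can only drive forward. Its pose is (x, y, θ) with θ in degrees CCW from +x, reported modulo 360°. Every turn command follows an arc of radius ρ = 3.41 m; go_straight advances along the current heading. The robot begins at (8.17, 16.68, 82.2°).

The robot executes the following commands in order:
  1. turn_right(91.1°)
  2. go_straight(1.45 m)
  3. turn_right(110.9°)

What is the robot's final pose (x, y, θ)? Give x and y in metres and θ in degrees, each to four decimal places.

set_pose: (x, y, θ) = (8.1700, 16.6800, 82.2000°), ρ = 3.41
turn_right(91.1°): centre at ρ to the right, rotate −91.1° → (12.0760, 19.5862, -8.9000° ≡ 351.1000°)
go_straight(1.45): x += 1.45·cos θ, y += 1.45·sin θ → (13.5086, 19.3618, 351.1000°)
turn_right(110.9°): centre at ρ to the right, rotate −110.9° → (15.9401, 14.2982, 240.2000°)

(15.9401, 14.2982, 240.2000°)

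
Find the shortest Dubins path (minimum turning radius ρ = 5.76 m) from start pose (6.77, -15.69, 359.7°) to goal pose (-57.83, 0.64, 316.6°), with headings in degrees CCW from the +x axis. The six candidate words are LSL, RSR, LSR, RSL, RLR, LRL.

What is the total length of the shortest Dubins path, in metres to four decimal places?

Let ψ = atan2(Δy, Δx) = atan2(16.33, -64.60) = 165.8136° be the start→goal bearing.
Normalize: d = |goal − start| / ρ = 66.632041/5.76 = 11.568063, α = (θ_start − ψ) mod 360° = 193.8864° = 3.383956 rad, β = (θ_goal − ψ) mod 360° = 150.7864° = 2.631719 rad.
Common terms: sin α = -0.239998, cos α = -0.970773, sin β = 0.488067, cos β = -0.872806, cos(α−β) = 0.730162, d² = 133.820074. Work in radians in the unit-radius frame; every candidate has L = ρ·(t + p + q).
LSL: p² = 2 + d² − 2cos(α−β) + 2d(sin α − sin β) = 117.515159; p = √p² = 10.840441; φ = atan2(cos β − cos α, d + sin α − sin β) = 0.009037 rad; t = (φ − α) mod 2π = 2.908267 rad, q = (β − φ) mod 2π = 2.622682 rad → L = 5.76·(2.908267 + 10.840441 + 2.622682) = 5.76·16.371389 = 94.299202 m
RSR: p² = 2 + d² − 2cos(α−β) + 2d(sin β − sin α) = 151.204341; p = √p² = 12.296517; φ = atan2(cos α − cos β, d − sin α + sin β) = -0.007967 rad; t = (α − φ) mod 2π = 3.391923 rad, q = (φ − β) mod 2π = 3.643499 rad → L = 5.76·(3.391923 + 12.296517 + 3.643499) = 5.76·19.331940 = 111.351972 m
LSR: p² = d² − 2 + 2cos(α−β) + 2d(sin α + sin β) = 139.019759; p = √p² = 11.790664; φ = atan2(−cos α − cos β, d + sin α + sin β) − atan2(−2, p) = 0.322801 rad; t = (φ − α) mod 2π = 3.222030 rad, q = (φ − β) mod 2π = 3.974267 rad → L = 5.76·(3.222030 + 11.790664 + 3.974267) = 5.76·18.986961 = 109.364896 m
RSL: p² = d² − 2 + 2cos(α−β) − 2d(sin α + sin β) = 127.541039; p = √p² = 11.293407; φ = atan2(cos α + cos β, d − sin α − sin β) − atan2(2, p) = -0.336720 rad; t = (α − φ) mod 2π = 3.720676 rad, q = (β − φ) mod 2π = 2.968439 rad → L = 5.76·(3.720676 + 11.293407 + 2.968439) = 5.76·17.982523 = 103.579331 m
RLR: c = (6 − d² + 2cos(α−β) + 2d(sin α − sin β))/8 = -17.900543, |c| > 1 → infeasible
LRL: c = (6 − d² + 2cos(α−β) − 2d(sin α − sin β))/8 = -13.689395, |c| > 1 → infeasible
Shortest: LSL with L = 94.299202 m ≈ 94.2992 m

94.2992 m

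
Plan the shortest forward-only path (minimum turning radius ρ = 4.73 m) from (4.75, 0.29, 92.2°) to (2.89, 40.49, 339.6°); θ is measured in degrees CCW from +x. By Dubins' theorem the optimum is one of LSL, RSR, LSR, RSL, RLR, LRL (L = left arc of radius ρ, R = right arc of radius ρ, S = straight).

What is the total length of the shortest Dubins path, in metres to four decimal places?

Let ψ = atan2(Δy, Δx) = atan2(40.20, -1.86) = 92.6491° be the start→goal bearing.
Normalize: d = |goal − start| / ρ = 40.243007/4.73 = 8.508035, α = (θ_start − ψ) mod 360° = 359.5509° = 6.275347 rad, β = (θ_goal − ψ) mod 360° = 246.9509° = 4.310106 rad.
Common terms: sin α = -0.007838, cos α = 0.999969, sin β = -0.920170, cos β = -0.391520, cos(α−β) = -0.384295, d² = 72.386664. Work in radians in the unit-radius frame; every candidate has L = ρ·(t + p + q).
LSL: p² = 2 + d² − 2cos(α−β) + 2d(sin α − sin β) = 90.679548; p = √p² = 9.522581; φ = atan2(cos β − cos α, d + sin α − sin β) = -0.146650 rad; t = (φ − α) mod 2π = 6.144373 rad, q = (β − φ) mod 2π = 4.456756 rad → L = 4.73·(6.144373 + 9.522581 + 4.456756) = 4.73·20.123711 = 95.185152 m
RSR: p² = 2 + d² − 2cos(α−β) + 2d(sin β − sin α) = 59.630962; p = √p² = 7.722109; φ = atan2(cos α − cos β, d − sin α + sin β) = 0.181185 rad; t = (α − φ) mod 2π = 6.094162 rad, q = (φ − β) mod 2π = 2.154264 rad → L = 4.73·(6.094162 + 7.722109 + 2.154264) = 4.73·15.970535 = 75.540629 m
LSR: p² = d² − 2 + 2cos(α−β) + 2d(sin α + sin β) = 53.827025; p = √p² = 7.336690; φ = atan2(−cos α − cos β, d + sin α + sin β) − atan2(−2, p) = 0.186038 rad; t = (φ − α) mod 2π = 0.193876 rad, q = (φ − β) mod 2π = 2.159117 rad → L = 4.73·(0.193876 + 7.336690 + 2.159117) = 4.73·9.689683 = 45.832201 m
RSL: p² = d² − 2 + 2cos(α−β) − 2d(sin α + sin β) = 85.409123; p = √p² = 9.241706; φ = atan2(cos α + cos β, d − sin α − sin β) − atan2(2, p) = -0.148731 rad; t = (α − φ) mod 2π = 0.140893 rad, q = (β − φ) mod 2π = 4.458838 rad → L = 4.73·(0.140893 + 9.241706 + 4.458838) = 4.73·13.841436 = 65.469993 m
RLR: c = (6 − d² + 2cos(α−β) + 2d(sin α − sin β))/8 = -6.453870, |c| > 1 → infeasible
LRL: c = (6 − d² + 2cos(α−β) − 2d(sin α − sin β))/8 = -10.334943, |c| > 1 → infeasible
Shortest: LSR with L = 45.832201 m ≈ 45.8322 m

45.8322 m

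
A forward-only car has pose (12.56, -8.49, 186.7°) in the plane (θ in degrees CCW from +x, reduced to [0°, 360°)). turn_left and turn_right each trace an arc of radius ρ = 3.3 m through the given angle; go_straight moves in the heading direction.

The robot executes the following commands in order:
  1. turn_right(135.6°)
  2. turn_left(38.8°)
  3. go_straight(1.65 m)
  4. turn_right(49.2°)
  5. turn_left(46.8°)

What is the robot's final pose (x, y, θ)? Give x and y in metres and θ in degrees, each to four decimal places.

set_pose: (x, y, θ) = (12.5600, -8.4900, 186.7000°), ρ = 3.3
turn_right(135.6°): centre at ρ to the right, rotate −135.6° → (9.6068, -3.1403, 51.1000°)
turn_left(38.8°): centre at ρ to the left, rotate +38.8° → (10.3386, -1.0737, 89.9000°)
go_straight(1.65): x += 1.65·cos θ, y += 1.65·sin θ → (10.3415, 0.5763, 89.9000°)
turn_right(49.2°): centre at ρ to the right, rotate −49.2° → (11.4895, 3.0723, 40.7000°)
turn_left(46.8°): centre at ρ to the left, rotate +46.8° → (12.6345, 5.4302, 87.5000°)

(12.6345, 5.4302, 87.5000°)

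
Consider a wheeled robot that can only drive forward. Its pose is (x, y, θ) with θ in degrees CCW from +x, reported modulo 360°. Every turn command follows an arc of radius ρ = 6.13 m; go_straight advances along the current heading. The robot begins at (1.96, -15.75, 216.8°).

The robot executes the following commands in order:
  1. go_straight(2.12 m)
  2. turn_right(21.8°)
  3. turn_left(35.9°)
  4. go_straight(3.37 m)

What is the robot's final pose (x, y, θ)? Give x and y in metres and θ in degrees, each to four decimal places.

set_pose: (x, y, θ) = (1.9600, -15.7500, 216.8000°), ρ = 6.13
go_straight(2.12): x += 2.12·cos θ, y += 2.12·sin θ → (0.2624, -17.0199, 216.8000°)
turn_right(21.8°): centre at ρ to the right, rotate −21.8° → (-1.8230, -18.0326, 195.0000°)
turn_left(35.9°): centre at ρ to the left, rotate +35.9° → (-4.9936, -20.0877, 230.9000°)
go_straight(3.37): x += 3.37·cos θ, y += 3.37·sin θ → (-7.1190, -22.7029, 230.9000°)

(-7.1190, -22.7029, 230.9000°)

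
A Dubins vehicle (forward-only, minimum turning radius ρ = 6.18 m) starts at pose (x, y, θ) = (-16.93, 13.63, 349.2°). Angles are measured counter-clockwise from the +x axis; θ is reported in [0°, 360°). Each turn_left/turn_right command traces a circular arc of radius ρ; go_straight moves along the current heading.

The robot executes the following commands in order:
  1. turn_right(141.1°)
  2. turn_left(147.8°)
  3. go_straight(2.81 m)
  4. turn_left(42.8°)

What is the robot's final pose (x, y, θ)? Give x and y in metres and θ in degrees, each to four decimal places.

set_pose: (x, y, θ) = (-16.9300, 13.6300, 349.2000°), ρ = 6.18
turn_right(141.1°): centre at ρ to the right, rotate −141.1° → (-15.1772, 2.1079, 208.1000°)
turn_left(147.8°): centre at ρ to the left, rotate +147.8° → (-12.7082, -9.5078, 355.9000°)
go_straight(2.81): x += 2.81·cos θ, y += 2.81·sin θ → (-9.9054, -9.7087, 355.9000°)
turn_left(42.8°): centre at ρ to the left, rotate +42.8° → (-5.5995, -8.3676, 398.7000° ≡ 38.7000°)

(-5.5995, -8.3676, 38.7000°)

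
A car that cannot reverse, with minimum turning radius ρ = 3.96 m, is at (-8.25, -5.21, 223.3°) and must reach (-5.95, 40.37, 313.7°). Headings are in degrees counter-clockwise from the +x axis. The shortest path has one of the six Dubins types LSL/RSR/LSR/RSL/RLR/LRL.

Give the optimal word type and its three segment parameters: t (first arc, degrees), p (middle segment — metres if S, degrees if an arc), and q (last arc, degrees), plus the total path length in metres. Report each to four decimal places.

Let ψ = atan2(Δy, Δx) = atan2(45.58, 2.30) = 87.1113° be the start→goal bearing.
Normalize: d = |goal − start| / ρ = 45.637993/3.96 = 11.524746, α = (θ_start − ψ) mod 360° = 136.1887° = 2.376942 rad, β = (θ_goal − ψ) mod 360° = 226.5887° = 3.954720 rad.
Common terms: sin α = 0.692285, cos α = -0.721624, sin β = -0.726440, cos β = -0.687230, cos(α−β) = -0.006981, d² = 132.819763. Work in radians in the unit-radius frame; every candidate has L = ρ·(t + p + q).
LSL: p² = 2 + d² − 2cos(α−β) + 2d(sin α − sin β) = 167.534607; p = √p² = 12.943516; φ = atan2(cos β − cos α, d + sin α − sin β) = 0.002657 rad; t = (φ − α) mod 2π = 3.908901 rad, q = (β − φ) mod 2π = 3.952062 rad → L = 3.96·(3.908901 + 12.943516 + 3.952062) = 3.96·20.804479 = 82.385737 m
RSR: p² = 2 + d² − 2cos(α−β) + 2d(sin β − sin α) = 102.132845; p = √p² = 10.106080; φ = atan2(cos α − cos β, d − sin α + sin β) = -0.003403 rad; t = (α − φ) mod 2π = 2.380345 rad, q = (φ − β) mod 2π = 2.325063 rad → L = 3.96·(2.380345 + 10.106080 + 2.325063) = 3.96·14.811487 = 58.653490 m
LSR: p² = d² − 2 + 2cos(α−β) + 2d(sin α + sin β) = 130.018556; p = √p² = 11.402568; φ = atan2(−cos α − cos β, d + sin α + sin β) − atan2(−2, p) = 0.295633 rad; t = (φ − α) mod 2π = 4.201877 rad, q = (φ − β) mod 2π = 2.624099 rad → L = 3.96·(4.201877 + 11.402568 + 2.624099) = 3.96·18.228544 = 72.185034 m
RSL: p² = d² − 2 + 2cos(α−β) − 2d(sin α + sin β) = 131.593046; p = √p² = 11.471401; φ = atan2(cos α + cos β, d − sin α − sin β) − atan2(2, p) = -0.293898 rad; t = (α − φ) mod 2π = 2.670840 rad, q = (β − φ) mod 2π = 4.248618 rad → L = 3.96·(2.670840 + 11.471401 + 4.248618) = 3.96·18.390859 = 72.827802 m
RLR: c = (6 − d² + 2cos(α−β) + 2d(sin α − sin β))/8 = -11.766606, |c| > 1 → infeasible
LRL: c = (6 − d² + 2cos(α−β) − 2d(sin α − sin β))/8 = -19.941826, |c| > 1 → infeasible
Shortest: RSR with L = 58.653490 m ≈ 58.6535 m
Convert RSR to answer units (arcs ×180/π): t = 2.380345·180/π = 136.3837°, p = ρ·p = 3.96·10.106080 = 40.0201 m, q = 2.325063·180/π = 133.2163°, L = 58.6535 m.

RSR: t = 136.3837°, p = 40.0201 m, q = 133.2163°, L = 58.6535 m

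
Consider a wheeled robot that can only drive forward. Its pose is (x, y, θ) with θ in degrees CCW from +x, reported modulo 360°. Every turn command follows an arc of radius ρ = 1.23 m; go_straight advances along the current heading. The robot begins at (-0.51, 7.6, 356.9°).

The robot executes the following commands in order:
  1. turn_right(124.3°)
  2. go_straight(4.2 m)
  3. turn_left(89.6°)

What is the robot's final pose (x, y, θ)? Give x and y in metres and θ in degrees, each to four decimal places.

(-1.9271, 0.5692, 322.2000°)

set_pose: (x, y, θ) = (-0.5100, 7.6000, 356.9000°), ρ = 1.23
turn_right(124.3°): centre at ρ to the right, rotate −124.3° → (0.4006, 5.6247, 232.6000°)
go_straight(4.2): x += 4.2·cos θ, y += 4.2·sin θ → (-2.1504, 2.2882, 232.6000°)
turn_left(89.6°): centre at ρ to the left, rotate +89.6° → (-1.9271, 0.5692, 322.2000°)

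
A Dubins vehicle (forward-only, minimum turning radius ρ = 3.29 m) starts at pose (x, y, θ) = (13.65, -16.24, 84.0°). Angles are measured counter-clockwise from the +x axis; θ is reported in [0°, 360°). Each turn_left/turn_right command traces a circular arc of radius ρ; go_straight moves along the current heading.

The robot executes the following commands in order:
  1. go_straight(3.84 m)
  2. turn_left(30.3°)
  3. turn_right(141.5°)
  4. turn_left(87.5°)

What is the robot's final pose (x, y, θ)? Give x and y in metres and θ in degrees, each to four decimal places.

set_pose: (x, y, θ) = (13.6500, -16.2400, 84.0000°), ρ = 3.29
go_straight(3.84): x += 3.84·cos θ, y += 3.84·sin θ → (14.0514, -12.4210, 84.0000°)
turn_left(30.3°): centre at ρ to the left, rotate +30.3° → (13.7779, -10.7233, 114.3000°)
turn_right(141.5°): centre at ρ to the right, rotate −141.5° → (18.2803, -6.4432, -27.2000° ≡ 332.8000°)
turn_left(87.5°): centre at ρ to the left, rotate +87.5° → (22.6419, -5.1471, 420.3000° ≡ 60.3000°)

(22.6419, -5.1471, 60.3000°)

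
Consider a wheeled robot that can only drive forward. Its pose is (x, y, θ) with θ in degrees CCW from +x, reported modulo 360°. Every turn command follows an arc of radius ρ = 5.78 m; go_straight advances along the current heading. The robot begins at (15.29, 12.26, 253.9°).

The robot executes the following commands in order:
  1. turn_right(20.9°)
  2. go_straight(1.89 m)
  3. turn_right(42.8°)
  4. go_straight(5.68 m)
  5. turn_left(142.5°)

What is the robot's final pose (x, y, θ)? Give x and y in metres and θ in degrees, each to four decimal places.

set_pose: (x, y, θ) = (15.2900, 12.2600, 253.9000°), ρ = 5.78
turn_right(20.9°): centre at ρ to the right, rotate −20.9° → (14.3528, 10.3844, 233.0000°)
go_straight(1.89): x += 1.89·cos θ, y += 1.89·sin θ → (13.2154, 8.8750, 233.0000°)
turn_right(42.8°): centre at ρ to the right, rotate −42.8° → (9.6228, 6.6648, 190.2000°)
go_straight(5.68): x += 5.68·cos θ, y += 5.68·sin θ → (4.0326, 5.6590, 190.2000°)
turn_left(142.5°): centre at ρ to the left, rotate +142.5° → (2.4051, -5.1659, 332.7000°)

(2.4051, -5.1659, 332.7000°)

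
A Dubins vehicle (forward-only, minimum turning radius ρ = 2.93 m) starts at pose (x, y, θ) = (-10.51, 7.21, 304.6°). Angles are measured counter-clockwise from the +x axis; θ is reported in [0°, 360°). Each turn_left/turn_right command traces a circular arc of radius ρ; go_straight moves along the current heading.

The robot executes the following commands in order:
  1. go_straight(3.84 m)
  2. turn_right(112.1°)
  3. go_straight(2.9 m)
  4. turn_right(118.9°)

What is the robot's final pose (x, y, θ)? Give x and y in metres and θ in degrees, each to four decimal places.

set_pose: (x, y, θ) = (-10.5100, 7.2100, 304.6000°), ρ = 2.93
go_straight(3.84): x += 3.84·cos θ, y += 3.84·sin θ → (-8.3295, 4.0492, 304.6000°)
turn_right(112.1°): centre at ρ to the right, rotate −112.1° → (-10.1071, -0.4752, 192.5000°)
go_straight(2.9): x += 2.9·cos θ, y += 2.9·sin θ → (-12.9384, -1.1028, 192.5000°)
turn_right(118.9°): centre at ρ to the right, rotate −118.9° → (-16.3833, 2.5850, 73.6000°)

(-16.3833, 2.5850, 73.6000°)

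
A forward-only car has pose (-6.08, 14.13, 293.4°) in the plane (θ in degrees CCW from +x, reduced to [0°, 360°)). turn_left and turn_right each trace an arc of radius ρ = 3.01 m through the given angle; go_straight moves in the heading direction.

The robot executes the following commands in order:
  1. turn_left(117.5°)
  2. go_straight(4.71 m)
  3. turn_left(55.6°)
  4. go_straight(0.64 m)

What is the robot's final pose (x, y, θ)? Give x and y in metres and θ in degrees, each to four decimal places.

(2.3572, 20.4491, 106.5000°)

set_pose: (x, y, θ) = (-6.0800, 14.1300, 293.4000°), ρ = 3.01
turn_left(117.5°): centre at ρ to the left, rotate +117.5° → (-0.9817, 13.4271, 410.9000° ≡ 50.9000°)
go_straight(4.71): x += 4.71·cos θ, y += 4.71·sin θ → (1.9888, 17.0823, 50.9000°)
turn_left(55.6°): centre at ρ to the left, rotate +55.6° → (2.5390, 19.8355, 106.5000°)
go_straight(0.64): x += 0.64·cos θ, y += 0.64·sin θ → (2.3572, 20.4491, 106.5000°)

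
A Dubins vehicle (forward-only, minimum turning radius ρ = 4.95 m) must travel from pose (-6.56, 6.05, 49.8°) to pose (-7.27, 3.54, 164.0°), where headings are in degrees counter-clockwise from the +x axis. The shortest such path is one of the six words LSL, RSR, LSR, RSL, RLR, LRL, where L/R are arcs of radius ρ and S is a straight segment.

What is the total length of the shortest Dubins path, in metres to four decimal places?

29.7806 m

Let ψ = atan2(Δy, Δx) = atan2(-2.51, -0.71) = -105.7945° be the start→goal bearing.
Normalize: d = |goal − start| / ρ = 2.608486/4.95 = 0.526967, α = (θ_start − ψ) mod 360° = 155.5945° = 2.715637 rad, β = (θ_goal − ψ) mod 360° = 269.7945° = 4.708803 rad.
Common terms: sin α = 0.413191, cos α = -0.910644, sin β = -0.999994, cos β = -0.003586, cos(α−β) = -0.409923, d² = 0.277694. Work in radians in the unit-radius frame; every candidate has L = ρ·(t + p + q).
LSL: p² = 2 + d² − 2cos(α−β) + 2d(sin α − sin β) = 4.586943; p = √p² = 2.141715; φ = atan2(cos β − cos α, d + sin α − sin β) = 0.437327 rad; t = (φ − α) mod 2π = 4.004875 rad, q = (β − φ) mod 2π = 4.271476 rad → L = 4.95·(4.004875 + 2.141715 + 4.271476) = 4.95·10.418066 = 51.569429 m
RSR: p² = 2 + d² − 2cos(α−β) + 2d(sin β − sin α) = 1.608137; p = √p² = 1.268123; φ = atan2(cos α − cos β, d − sin α + sin β) = -2.344574 rad; t = (α − φ) mod 2π = 5.060211 rad, q = (φ − β) mod 2π = 5.512994 rad → L = 4.95·(5.060211 + 1.268123 + 5.512994) = 4.95·11.841328 = 58.614574 m
LSR: p² = d² − 2 + 2cos(α−β) + 2d(sin α + sin β) = -3.160603 < 0 → infeasible
RSL: p² = d² − 2 + 2cos(α−β) − 2d(sin α + sin β) = -1.923701 < 0 → infeasible
RLR: c = (6 − d² + 2cos(α−β) + 2d(sin α − sin β))/8 = 0.798983; p = 2π − arccos c = 5.637991 rad; φ = atan2(cos α − cos β, d − sin α + sin β) = -2.344574 rad; t = (α − φ + p/2) mod 2π = 1.596021 rad, q = (α − β − t + p) mod 2π = 2.048804 rad → L = 4.95·(1.596021 + 5.637991 + 2.048804) = 4.95·9.282816 = 45.949938 m
LRL: c = (6 − d² + 2cos(α−β) − 2d(sin α − sin β))/8 = 0.426632; p = 2π − arccos c = 5.153155 rad; φ = atan2(cos β − cos α, d + sin α − sin β) = 0.437327 rad; t = (φ − α + p/2) mod 2π = 0.298267 rad, q = (β − α − t + p) mod 2π = 0.564868 rad → L = 4.95·(0.298267 + 5.153155 + 0.564868) = 4.95·6.016290 = 29.780635 m
Shortest: LRL with L = 29.780635 m ≈ 29.7806 m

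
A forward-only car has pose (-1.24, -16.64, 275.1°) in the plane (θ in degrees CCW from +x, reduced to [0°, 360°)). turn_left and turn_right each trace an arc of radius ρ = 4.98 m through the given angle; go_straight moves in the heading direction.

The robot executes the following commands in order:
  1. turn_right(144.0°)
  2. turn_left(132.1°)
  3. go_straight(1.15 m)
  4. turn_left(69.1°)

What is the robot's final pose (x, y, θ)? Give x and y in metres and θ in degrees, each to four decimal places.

(-16.1569, -29.1813, 332.3000°)

set_pose: (x, y, θ) = (-1.2400, -16.6400, 275.1000°), ρ = 4.98
turn_right(144.0°): centre at ρ to the right, rotate −144.0° → (-9.9530, -20.3564, 131.1000°)
turn_left(132.1°): centre at ρ to the left, rotate +132.1° → (-18.6507, -23.0405, 263.2000°)
go_straight(1.15): x += 1.15·cos θ, y += 1.15·sin θ → (-18.7869, -24.1824, 263.2000°)
turn_left(69.1°): centre at ρ to the left, rotate +69.1° → (-16.1569, -29.1813, 332.3000°)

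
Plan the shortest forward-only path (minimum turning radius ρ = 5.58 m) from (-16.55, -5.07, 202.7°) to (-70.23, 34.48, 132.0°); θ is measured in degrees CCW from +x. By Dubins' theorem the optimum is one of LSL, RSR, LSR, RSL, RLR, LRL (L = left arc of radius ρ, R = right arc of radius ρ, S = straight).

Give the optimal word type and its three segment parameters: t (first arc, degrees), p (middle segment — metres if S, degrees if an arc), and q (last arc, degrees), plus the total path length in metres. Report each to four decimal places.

RSR: t = 61.5305°, p = 60.8211 m, q = 9.1695°, L = 67.7065 m

Let ψ = atan2(Δy, Δx) = atan2(39.55, -53.68) = 143.6182° be the start→goal bearing.
Normalize: d = |goal − start| / ρ = 66.676419/5.58 = 11.949179, α = (θ_start − ψ) mod 360° = 59.0818° = 1.031172 rad, β = (θ_goal − ψ) mod 360° = 348.3818° = 6.080410 rad.
Common terms: sin α = 0.857902, cos α = 0.513814, sin β = -0.201389, cos β = 0.979511, cos(α−β) = 0.330514, d² = 142.782881. Work in radians in the unit-radius frame; every candidate has L = ρ·(t + p + q).
LSL: p² = 2 + d² − 2cos(α−β) + 2d(sin α − sin β) = 169.437163; p = √p² = 13.016803; φ = atan2(cos β − cos α, d + sin α − sin β) = 0.035784 rad; t = (φ − α) mod 2π = 5.287798 rad, q = (β − φ) mod 2π = 6.044625 rad → L = 5.58·(5.287798 + 13.016803 + 6.044625) = 5.58·24.349226 = 135.868681 m
RSR: p² = 2 + d² − 2cos(α−β) + 2d(sin β − sin α) = 118.806542; p = √p² = 10.899841; φ = atan2(cos α − cos β, d − sin α + sin β) = -0.042738 rad; t = (α − φ) mod 2π = 1.073910 rad, q = (φ − β) mod 2π = 0.160038 rad → L = 5.58·(1.073910 + 10.899841 + 0.160038) = 5.58·12.133789 = 67.706543 m
LSR: p² = d² − 2 + 2cos(α−β) + 2d(sin α + sin β) = 157.133487; p = √p² = 12.535290; φ = atan2(−cos α − cos β, d + sin α + sin β) − atan2(−2, p) = 0.040301 rad; t = (φ − α) mod 2π = 5.292315 rad, q = (φ − β) mod 2π = 0.243077 rad → L = 5.58·(5.292315 + 12.535290 + 0.243077) = 5.58·18.070681 = 100.834401 m
RSL: p² = d² − 2 + 2cos(α−β) − 2d(sin α + sin β) = 125.754333; p = √p² = 11.214024; φ = atan2(cos α + cos β, d − sin α − sin β) − atan2(2, p) = -0.045017 rad; t = (α − φ) mod 2π = 1.076189 rad, q = (β − φ) mod 2π = 6.125426 rad → L = 5.58·(1.076189 + 11.214024 + 6.125426) = 5.58·18.415639 = 102.759266 m
RLR: c = (6 − d² + 2cos(α−β) + 2d(sin α − sin β))/8 = -13.850818, |c| > 1 → infeasible
LRL: c = (6 − d² + 2cos(α−β) − 2d(sin α − sin β))/8 = -20.179645, |c| > 1 → infeasible
Shortest: RSR with L = 67.706543 m ≈ 67.7065 m
Convert RSR to answer units (arcs ×180/π): t = 1.073910·180/π = 61.5305°, p = ρ·p = 5.58·10.899841 = 60.8211 m, q = 0.160038·180/π = 9.1695°, L = 67.7065 m.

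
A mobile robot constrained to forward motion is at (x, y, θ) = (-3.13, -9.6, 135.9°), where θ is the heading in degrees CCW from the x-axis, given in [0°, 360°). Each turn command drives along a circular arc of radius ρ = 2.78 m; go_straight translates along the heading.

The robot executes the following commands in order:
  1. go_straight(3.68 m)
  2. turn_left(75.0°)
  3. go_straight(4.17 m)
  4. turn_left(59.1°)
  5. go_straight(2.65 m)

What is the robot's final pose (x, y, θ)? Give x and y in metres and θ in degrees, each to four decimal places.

(-14.0655, -13.8269, 270.0000°)

set_pose: (x, y, θ) = (-3.1300, -9.6000, 135.9000°), ρ = 2.78
go_straight(3.68): x += 3.68·cos θ, y += 3.68·sin θ → (-5.7727, -7.0390, 135.9000°)
turn_left(75.0°): centre at ρ to the left, rotate +75.0° → (-9.1350, -6.6500, 210.9000°)
go_straight(4.17): x += 4.17·cos θ, y += 4.17·sin θ → (-12.7131, -8.7915, 210.9000°)
turn_left(59.1°): centre at ρ to the left, rotate +59.1° → (-14.0655, -11.1769, 270.0000°)
go_straight(2.65): x += 2.65·cos θ, y += 2.65·sin θ → (-14.0655, -13.8269, 270.0000°)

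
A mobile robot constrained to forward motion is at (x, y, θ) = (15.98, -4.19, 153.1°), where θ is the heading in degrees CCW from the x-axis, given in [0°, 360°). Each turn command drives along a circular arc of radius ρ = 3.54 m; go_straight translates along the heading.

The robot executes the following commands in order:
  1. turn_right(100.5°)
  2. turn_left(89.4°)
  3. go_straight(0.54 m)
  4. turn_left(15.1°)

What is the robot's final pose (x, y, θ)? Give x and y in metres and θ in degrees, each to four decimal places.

(12.9091, 6.8606, 157.1000°)

set_pose: (x, y, θ) = (15.9800, -4.1900, 153.1000°), ρ = 3.54
turn_right(100.5°): centre at ρ to the right, rotate −100.5° → (14.7694, 1.1171, 52.6000°)
turn_left(89.4°): centre at ρ to the left, rotate +89.4° → (14.1366, 6.0567, 142.0000°)
go_straight(0.54): x += 0.54·cos θ, y += 0.54·sin θ → (13.7111, 6.3892, 142.0000°)
turn_left(15.1°): centre at ρ to the left, rotate +15.1° → (12.9091, 6.8606, 157.1000°)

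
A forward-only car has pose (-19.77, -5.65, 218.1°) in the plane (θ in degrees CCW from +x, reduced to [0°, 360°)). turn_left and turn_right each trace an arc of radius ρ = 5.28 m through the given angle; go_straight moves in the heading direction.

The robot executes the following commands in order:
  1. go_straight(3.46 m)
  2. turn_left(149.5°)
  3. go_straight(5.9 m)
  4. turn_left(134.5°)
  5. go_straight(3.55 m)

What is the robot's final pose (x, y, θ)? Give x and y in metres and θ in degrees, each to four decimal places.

set_pose: (x, y, θ) = (-19.7700, -5.6500, 218.1000°), ρ = 5.28
go_straight(3.46): x += 3.46·cos θ, y += 3.46·sin θ → (-22.4928, -7.7849, 218.1000°)
turn_left(149.5°): centre at ρ to the left, rotate +149.5° → (-18.5365, -17.1736, 367.6000° ≡ 7.6000°)
go_straight(5.9): x += 5.9·cos θ, y += 5.9·sin θ → (-12.6884, -16.3933, 7.6000°)
turn_left(134.5°): centre at ρ to the left, rotate +134.5° → (-10.1432, -6.9933, 142.1000°)
go_straight(3.55): x += 3.55·cos θ, y += 3.55·sin θ → (-12.9445, -4.8126, 142.1000°)

(-12.9445, -4.8126, 142.1000°)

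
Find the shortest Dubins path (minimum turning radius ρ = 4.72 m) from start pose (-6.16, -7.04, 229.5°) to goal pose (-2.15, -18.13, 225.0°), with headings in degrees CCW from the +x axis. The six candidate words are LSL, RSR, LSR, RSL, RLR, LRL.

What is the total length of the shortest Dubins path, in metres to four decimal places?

Let ψ = atan2(Δy, Δx) = atan2(-11.09, 4.01) = -70.1207° be the start→goal bearing.
Normalize: d = |goal − start| / ρ = 11.792718/4.72 = 2.498457, α = (θ_start − ψ) mod 360° = 299.6207° = 5.229367 rad, β = (θ_goal − ψ) mod 360° = 295.1207° = 5.150827 rad.
Common terms: sin α = -0.869317, cos α = 0.494255, sin β = -0.905416, cos β = 0.424526, cos(α−β) = 0.996917, d² = 6.242288. Work in radians in the unit-radius frame; every candidate has L = ρ·(t + p + q).
LSL: p² = 2 + d² − 2cos(α−β) + 2d(sin α − sin β) = 6.428838; p = √p² = 2.535515; φ = atan2(cos β − cos α, d + sin α − sin β) = -0.027505 rad; t = (φ − α) mod 2π = 1.026314 rad, q = (β − φ) mod 2π = 5.178332 rad → L = 4.72·(1.026314 + 2.535515 + 5.178332) = 4.72·8.740161 = 41.253559 m
RSR: p² = 2 + d² − 2cos(α−β) + 2d(sin β − sin α) = 6.068070; p = √p² = 2.463345; φ = atan2(cos α − cos β, d − sin α + sin β) = 0.028311 rad; t = (α − φ) mod 2π = 5.201057 rad, q = (φ − β) mod 2π = 1.160669 rad → L = 4.72·(5.201057 + 2.463345 + 1.160669) = 4.72·8.825070 = 41.654332 m
LSR: p² = d² − 2 + 2cos(α−β) + 2d(sin α + sin β) = -2.632063 < 0 → infeasible
RSL: p² = d² − 2 + 2cos(α−β) − 2d(sin α + sin β) = 15.104309; p = √p² = 3.886426; φ = atan2(cos α + cos β, d − sin α − sin β) − atan2(2, p) = -0.263482 rad; t = (α − φ) mod 2π = 5.492849 rad, q = (β − φ) mod 2π = 5.414309 rad → L = 4.72·(5.492849 + 3.886426 + 5.414309) = 4.72·14.793585 = 69.825721 m
RLR: c = (6 − d² + 2cos(α−β) + 2d(sin α − sin β))/8 = 0.241491; p = 2π − arccos c = 4.956291 rad; φ = atan2(cos α − cos β, d − sin α + sin β) = 0.028311 rad; t = (α − φ + p/2) mod 2π = 1.396017 rad, q = (α − β − t + p) mod 2π = 3.638814 rad → L = 4.72·(1.396017 + 4.956291 + 3.638814) = 4.72·9.991122 = 47.158097 m
LRL: c = (6 − d² + 2cos(α−β) − 2d(sin α − sin β))/8 = 0.196395; p = 2π − arccos c = 4.910069 rad; φ = atan2(cos β − cos α, d + sin α − sin β) = -0.027505 rad; t = (φ − α + p/2) mod 2π = 3.481348 rad, q = (β − α − t + p) mod 2π = 1.350181 rad → L = 4.72·(3.481348 + 4.910069 + 1.350181) = 4.72·9.741599 = 45.980346 m
Shortest: LSL with L = 41.253559 m ≈ 41.2536 m

41.2536 m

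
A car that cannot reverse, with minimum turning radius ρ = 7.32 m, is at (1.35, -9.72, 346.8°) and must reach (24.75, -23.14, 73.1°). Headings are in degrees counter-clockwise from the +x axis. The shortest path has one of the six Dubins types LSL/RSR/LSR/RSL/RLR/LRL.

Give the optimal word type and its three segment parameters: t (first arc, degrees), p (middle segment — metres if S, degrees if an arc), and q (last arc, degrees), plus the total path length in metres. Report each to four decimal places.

RSL: t = 51.9285°, p = 11.3781 m, q = 138.2285°, L = 35.6722 m

Let ψ = atan2(Δy, Δx) = atan2(-13.42, 23.40) = -29.8345° be the start→goal bearing.
Normalize: d = |goal − start| / ρ = 26.975107/7.32 = 3.685124, α = (θ_start − ψ) mod 360° = 16.6345° = 0.290326 rad, β = (θ_goal − ψ) mod 360° = 102.9345° = 1.796545 rad.
Common terms: sin α = 0.286265, cos α = 0.958151, sin β = 0.974627, cos β = -0.223836, cos(α−β) = 0.064532, d² = 13.580138. Work in radians in the unit-radius frame; every candidate has L = ρ·(t + p + q).
LSL: p² = 2 + d² − 2cos(α−β) + 2d(sin α − sin β) = 10.377674; p = √p² = 3.221440; φ = atan2(cos β − cos α, d + sin α − sin β) = -0.375688 rad; t = (φ − α) mod 2π = 5.617171 rad, q = (β − φ) mod 2π = 2.172233 rad → L = 7.32·(5.617171 + 3.221440 + 2.172233) = 7.32·11.010844 = 80.599379 m
RSR: p² = 2 + d² − 2cos(α−β) + 2d(sin β − sin α) = 20.524473; p = √p² = 4.530394; φ = atan2(cos α − cos β, d − sin α + sin β) = 0.263956 rad; t = (α − φ) mod 2π = 0.026370 rad, q = (φ − β) mod 2π = 4.750596 rad → L = 7.32·(0.026370 + 4.530394 + 4.750596) = 7.32·9.307361 = 68.129879 m
LSR: p² = d² − 2 + 2cos(α−β) + 2d(sin α + sin β) = 21.002285; p = √p² = 4.582825; φ = atan2(−cos α − cos β, d + sin α + sin β) − atan2(−2, p) = 0.264108 rad; t = (φ − α) mod 2π = 6.256967 rad, q = (φ − β) mod 2π = 4.750748 rad → L = 7.32·(6.256967 + 4.582825 + 4.750748) = 7.32·15.590540 = 114.122751 m
RSL: p² = d² − 2 + 2cos(α−β) − 2d(sin α + sin β) = 2.416121; p = √p² = 1.554388; φ = atan2(cos α + cos β, d − sin α − sin β) − atan2(2, p) = -0.615996 rad; t = (α − φ) mod 2π = 0.906323 rad, q = (β − φ) mod 2π = 2.412542 rad → L = 7.32·(0.906323 + 1.554388 + 2.412542) = 7.32·4.873252 = 35.672203 m
RLR: c = (6 − d² + 2cos(α−β) + 2d(sin α − sin β))/8 = -1.565559, |c| > 1 → infeasible
LRL: c = (6 − d² + 2cos(α−β) − 2d(sin α − sin β))/8 = -0.297209; p = 2π − arccos c = 4.410620 rad; φ = atan2(cos β − cos α, d + sin α − sin β) = -0.375688 rad; t = (φ − α + p/2) mod 2π = 1.539296 rad, q = (β − α − t + p) mod 2π = 4.377543 rad → L = 7.32·(1.539296 + 4.410620 + 4.377543) = 7.32·10.327460 = 75.597008 m
Shortest: RSL with L = 35.672203 m ≈ 35.6722 m
Convert RSL to answer units (arcs ×180/π): t = 0.906323·180/π = 51.9285°, p = ρ·p = 7.32·1.554388 = 11.3781 m, q = 2.412542·180/π = 138.2285°, L = 35.6722 m.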